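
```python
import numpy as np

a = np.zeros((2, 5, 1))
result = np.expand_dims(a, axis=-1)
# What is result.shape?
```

(2, 5, 1, 1)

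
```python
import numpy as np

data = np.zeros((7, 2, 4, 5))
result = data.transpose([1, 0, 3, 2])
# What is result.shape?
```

(2, 7, 5, 4)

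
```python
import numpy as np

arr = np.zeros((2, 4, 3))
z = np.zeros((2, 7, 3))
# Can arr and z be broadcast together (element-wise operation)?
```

No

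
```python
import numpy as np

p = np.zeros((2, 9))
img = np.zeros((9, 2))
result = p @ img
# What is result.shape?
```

(2, 2)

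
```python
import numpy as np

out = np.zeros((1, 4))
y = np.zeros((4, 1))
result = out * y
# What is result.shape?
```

(4, 4)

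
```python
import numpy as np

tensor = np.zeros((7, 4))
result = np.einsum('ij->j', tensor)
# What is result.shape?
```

(4,)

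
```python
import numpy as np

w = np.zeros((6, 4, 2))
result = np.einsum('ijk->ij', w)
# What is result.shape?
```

(6, 4)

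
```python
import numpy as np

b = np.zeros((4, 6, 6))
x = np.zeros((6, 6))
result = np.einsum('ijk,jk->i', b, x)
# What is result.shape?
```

(4,)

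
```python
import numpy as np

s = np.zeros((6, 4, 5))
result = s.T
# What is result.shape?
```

(5, 4, 6)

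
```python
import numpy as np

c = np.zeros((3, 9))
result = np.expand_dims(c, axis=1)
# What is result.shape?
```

(3, 1, 9)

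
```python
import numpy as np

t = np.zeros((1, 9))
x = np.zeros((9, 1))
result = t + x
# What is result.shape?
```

(9, 9)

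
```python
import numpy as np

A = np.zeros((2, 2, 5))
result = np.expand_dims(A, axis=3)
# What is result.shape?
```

(2, 2, 5, 1)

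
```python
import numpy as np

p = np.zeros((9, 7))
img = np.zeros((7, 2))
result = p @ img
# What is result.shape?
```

(9, 2)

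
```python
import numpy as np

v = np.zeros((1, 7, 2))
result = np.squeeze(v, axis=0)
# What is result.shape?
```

(7, 2)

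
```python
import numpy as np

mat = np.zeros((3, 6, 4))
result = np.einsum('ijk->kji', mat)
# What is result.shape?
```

(4, 6, 3)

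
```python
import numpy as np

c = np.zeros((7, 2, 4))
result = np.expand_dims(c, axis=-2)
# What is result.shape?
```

(7, 2, 1, 4)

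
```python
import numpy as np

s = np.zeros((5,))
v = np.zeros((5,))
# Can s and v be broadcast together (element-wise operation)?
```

Yes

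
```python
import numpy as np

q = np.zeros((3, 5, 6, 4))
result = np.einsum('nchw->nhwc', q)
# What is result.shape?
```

(3, 6, 4, 5)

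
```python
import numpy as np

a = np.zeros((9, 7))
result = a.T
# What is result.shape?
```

(7, 9)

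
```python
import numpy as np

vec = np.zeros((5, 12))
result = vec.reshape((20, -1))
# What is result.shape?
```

(20, 3)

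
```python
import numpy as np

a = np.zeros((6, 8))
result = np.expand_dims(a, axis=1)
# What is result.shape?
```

(6, 1, 8)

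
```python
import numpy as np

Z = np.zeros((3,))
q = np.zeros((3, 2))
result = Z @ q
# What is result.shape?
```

(2,)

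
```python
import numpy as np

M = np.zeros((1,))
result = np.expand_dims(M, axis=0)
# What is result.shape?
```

(1, 1)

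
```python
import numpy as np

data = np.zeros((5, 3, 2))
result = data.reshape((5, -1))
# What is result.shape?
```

(5, 6)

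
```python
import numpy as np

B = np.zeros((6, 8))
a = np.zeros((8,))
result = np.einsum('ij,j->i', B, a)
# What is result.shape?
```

(6,)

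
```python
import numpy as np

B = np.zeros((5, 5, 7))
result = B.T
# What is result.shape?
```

(7, 5, 5)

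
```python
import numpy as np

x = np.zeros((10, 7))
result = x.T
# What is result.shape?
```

(7, 10)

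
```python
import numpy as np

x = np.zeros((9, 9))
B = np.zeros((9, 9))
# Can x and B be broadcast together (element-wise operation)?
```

Yes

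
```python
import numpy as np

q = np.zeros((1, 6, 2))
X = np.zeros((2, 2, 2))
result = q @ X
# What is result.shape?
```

(2, 6, 2)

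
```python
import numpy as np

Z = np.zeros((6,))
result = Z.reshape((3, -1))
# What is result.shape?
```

(3, 2)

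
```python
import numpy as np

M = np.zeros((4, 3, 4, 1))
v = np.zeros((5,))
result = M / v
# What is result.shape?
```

(4, 3, 4, 5)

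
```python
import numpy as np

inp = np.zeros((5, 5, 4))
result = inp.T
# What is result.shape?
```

(4, 5, 5)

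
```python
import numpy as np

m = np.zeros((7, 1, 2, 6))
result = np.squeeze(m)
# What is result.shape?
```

(7, 2, 6)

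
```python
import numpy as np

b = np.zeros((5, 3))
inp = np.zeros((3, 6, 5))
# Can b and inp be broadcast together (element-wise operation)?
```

No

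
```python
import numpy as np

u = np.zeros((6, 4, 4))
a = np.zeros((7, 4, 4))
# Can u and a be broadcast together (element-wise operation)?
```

No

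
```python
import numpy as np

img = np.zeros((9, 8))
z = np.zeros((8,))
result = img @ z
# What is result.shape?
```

(9,)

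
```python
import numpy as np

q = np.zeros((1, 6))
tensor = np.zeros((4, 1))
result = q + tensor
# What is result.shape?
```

(4, 6)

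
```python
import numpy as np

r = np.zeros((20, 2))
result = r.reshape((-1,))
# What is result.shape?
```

(40,)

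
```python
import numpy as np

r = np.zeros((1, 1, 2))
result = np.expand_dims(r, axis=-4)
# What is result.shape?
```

(1, 1, 1, 2)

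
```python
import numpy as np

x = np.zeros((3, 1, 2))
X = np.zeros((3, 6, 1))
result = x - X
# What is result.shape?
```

(3, 6, 2)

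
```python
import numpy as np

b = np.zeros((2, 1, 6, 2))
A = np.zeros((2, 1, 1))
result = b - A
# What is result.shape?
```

(2, 2, 6, 2)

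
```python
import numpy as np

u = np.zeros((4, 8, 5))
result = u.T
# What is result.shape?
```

(5, 8, 4)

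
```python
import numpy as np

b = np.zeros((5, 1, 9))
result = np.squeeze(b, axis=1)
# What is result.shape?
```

(5, 9)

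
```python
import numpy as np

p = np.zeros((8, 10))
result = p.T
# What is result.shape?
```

(10, 8)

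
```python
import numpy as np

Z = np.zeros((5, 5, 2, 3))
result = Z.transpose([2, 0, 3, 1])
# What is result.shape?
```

(2, 5, 3, 5)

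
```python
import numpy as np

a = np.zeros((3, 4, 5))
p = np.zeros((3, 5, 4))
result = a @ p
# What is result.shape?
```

(3, 4, 4)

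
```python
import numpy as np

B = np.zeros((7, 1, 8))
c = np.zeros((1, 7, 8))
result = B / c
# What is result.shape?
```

(7, 7, 8)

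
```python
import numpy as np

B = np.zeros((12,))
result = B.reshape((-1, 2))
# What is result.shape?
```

(6, 2)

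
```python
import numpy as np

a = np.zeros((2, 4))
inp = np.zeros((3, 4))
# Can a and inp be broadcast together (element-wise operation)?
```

No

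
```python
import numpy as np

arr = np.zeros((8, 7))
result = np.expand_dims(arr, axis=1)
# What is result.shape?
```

(8, 1, 7)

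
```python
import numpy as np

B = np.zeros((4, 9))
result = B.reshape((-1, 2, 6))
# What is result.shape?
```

(3, 2, 6)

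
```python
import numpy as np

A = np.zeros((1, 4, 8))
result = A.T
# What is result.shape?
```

(8, 4, 1)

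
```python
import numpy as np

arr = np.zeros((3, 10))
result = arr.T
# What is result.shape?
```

(10, 3)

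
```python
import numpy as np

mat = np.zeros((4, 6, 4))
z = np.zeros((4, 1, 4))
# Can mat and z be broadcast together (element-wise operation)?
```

Yes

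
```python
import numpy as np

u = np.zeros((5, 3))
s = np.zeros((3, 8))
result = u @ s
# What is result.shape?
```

(5, 8)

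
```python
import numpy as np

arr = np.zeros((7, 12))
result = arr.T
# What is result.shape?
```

(12, 7)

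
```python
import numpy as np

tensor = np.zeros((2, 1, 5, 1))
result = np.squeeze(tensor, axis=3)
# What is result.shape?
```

(2, 1, 5)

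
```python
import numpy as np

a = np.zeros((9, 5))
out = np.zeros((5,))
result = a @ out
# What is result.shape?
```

(9,)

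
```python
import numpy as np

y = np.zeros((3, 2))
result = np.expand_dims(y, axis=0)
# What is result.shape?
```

(1, 3, 2)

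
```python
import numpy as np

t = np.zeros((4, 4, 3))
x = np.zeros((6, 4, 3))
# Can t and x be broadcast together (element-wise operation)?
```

No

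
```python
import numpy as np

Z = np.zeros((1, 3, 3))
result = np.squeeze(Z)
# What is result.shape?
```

(3, 3)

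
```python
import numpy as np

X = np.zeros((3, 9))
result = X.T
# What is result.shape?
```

(9, 3)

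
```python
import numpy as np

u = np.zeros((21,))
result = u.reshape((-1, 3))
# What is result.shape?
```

(7, 3)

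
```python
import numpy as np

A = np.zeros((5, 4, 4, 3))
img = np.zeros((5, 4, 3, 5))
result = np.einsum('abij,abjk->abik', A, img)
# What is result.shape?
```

(5, 4, 4, 5)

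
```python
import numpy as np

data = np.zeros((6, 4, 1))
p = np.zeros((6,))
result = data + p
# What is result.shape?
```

(6, 4, 6)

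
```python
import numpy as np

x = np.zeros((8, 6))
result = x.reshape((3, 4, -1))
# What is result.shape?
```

(3, 4, 4)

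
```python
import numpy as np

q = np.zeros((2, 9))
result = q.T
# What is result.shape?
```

(9, 2)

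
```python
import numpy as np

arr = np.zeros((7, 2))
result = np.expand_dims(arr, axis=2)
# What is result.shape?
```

(7, 2, 1)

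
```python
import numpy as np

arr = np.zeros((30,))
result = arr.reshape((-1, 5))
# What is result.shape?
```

(6, 5)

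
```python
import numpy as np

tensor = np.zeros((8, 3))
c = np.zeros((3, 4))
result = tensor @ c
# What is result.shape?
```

(8, 4)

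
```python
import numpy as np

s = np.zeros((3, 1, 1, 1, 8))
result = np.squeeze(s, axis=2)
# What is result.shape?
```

(3, 1, 1, 8)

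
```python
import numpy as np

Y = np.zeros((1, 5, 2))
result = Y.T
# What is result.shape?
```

(2, 5, 1)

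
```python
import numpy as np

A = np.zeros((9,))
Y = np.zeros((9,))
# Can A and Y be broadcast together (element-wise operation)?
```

Yes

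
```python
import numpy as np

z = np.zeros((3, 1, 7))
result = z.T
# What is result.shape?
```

(7, 1, 3)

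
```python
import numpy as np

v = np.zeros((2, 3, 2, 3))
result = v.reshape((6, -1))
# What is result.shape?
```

(6, 6)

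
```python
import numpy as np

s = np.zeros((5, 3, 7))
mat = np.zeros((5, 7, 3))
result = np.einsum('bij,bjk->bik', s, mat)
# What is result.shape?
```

(5, 3, 3)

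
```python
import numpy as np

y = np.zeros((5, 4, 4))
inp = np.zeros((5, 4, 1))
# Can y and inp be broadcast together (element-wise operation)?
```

Yes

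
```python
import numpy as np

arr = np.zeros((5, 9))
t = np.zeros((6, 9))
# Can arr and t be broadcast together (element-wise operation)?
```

No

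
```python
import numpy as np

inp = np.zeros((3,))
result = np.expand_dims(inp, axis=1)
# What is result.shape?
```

(3, 1)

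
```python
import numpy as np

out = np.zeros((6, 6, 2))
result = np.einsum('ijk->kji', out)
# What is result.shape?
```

(2, 6, 6)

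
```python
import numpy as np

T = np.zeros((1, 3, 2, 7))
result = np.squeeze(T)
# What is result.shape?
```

(3, 2, 7)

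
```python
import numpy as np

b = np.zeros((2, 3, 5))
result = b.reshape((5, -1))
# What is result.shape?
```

(5, 6)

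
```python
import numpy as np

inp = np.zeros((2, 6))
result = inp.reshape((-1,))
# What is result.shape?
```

(12,)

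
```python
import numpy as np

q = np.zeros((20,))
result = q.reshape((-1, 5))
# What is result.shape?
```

(4, 5)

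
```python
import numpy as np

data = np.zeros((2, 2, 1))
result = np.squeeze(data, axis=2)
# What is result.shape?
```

(2, 2)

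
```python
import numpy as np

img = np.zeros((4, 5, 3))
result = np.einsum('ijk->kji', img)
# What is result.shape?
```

(3, 5, 4)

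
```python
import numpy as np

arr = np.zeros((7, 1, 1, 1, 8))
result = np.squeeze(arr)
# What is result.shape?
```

(7, 8)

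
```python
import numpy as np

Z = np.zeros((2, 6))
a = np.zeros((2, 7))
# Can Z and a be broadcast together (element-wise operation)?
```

No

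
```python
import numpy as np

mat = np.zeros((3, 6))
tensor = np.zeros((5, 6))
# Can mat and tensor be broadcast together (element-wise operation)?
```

No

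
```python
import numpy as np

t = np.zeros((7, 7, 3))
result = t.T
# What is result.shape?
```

(3, 7, 7)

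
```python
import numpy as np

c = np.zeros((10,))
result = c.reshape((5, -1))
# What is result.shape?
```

(5, 2)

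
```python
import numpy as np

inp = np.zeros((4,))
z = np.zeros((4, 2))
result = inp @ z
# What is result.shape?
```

(2,)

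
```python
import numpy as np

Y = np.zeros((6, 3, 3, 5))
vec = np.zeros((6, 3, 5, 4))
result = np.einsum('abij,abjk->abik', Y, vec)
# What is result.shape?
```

(6, 3, 3, 4)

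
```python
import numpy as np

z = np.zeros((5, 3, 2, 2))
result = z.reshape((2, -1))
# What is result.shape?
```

(2, 30)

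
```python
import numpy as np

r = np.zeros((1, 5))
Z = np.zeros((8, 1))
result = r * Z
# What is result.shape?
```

(8, 5)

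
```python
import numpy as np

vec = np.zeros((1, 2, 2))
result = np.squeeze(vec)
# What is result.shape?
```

(2, 2)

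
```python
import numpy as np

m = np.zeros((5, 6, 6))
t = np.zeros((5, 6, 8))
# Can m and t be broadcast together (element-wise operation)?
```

No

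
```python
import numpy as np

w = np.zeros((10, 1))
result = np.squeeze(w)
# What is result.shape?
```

(10,)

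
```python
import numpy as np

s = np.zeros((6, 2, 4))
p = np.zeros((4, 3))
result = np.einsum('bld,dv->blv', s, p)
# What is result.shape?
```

(6, 2, 3)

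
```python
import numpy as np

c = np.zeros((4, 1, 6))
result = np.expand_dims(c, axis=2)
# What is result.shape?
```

(4, 1, 1, 6)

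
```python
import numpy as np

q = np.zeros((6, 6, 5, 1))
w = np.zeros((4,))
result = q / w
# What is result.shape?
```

(6, 6, 5, 4)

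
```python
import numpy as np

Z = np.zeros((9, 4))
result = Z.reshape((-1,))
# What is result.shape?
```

(36,)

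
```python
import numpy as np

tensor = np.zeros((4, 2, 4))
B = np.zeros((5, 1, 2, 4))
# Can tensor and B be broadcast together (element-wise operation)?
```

Yes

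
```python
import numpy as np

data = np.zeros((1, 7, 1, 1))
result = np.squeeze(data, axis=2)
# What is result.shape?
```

(1, 7, 1)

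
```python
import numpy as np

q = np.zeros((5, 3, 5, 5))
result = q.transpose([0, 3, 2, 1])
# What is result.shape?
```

(5, 5, 5, 3)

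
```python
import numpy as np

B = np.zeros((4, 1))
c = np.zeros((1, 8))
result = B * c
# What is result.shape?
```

(4, 8)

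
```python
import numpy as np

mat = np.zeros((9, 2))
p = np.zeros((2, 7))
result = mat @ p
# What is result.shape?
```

(9, 7)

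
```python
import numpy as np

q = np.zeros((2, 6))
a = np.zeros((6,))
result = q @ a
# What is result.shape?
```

(2,)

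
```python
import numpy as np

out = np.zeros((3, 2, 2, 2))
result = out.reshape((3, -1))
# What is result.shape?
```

(3, 8)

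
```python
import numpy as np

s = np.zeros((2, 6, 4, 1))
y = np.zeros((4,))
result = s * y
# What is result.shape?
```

(2, 6, 4, 4)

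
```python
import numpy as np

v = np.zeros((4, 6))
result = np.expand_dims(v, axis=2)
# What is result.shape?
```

(4, 6, 1)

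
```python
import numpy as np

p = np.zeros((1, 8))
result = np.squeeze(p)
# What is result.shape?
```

(8,)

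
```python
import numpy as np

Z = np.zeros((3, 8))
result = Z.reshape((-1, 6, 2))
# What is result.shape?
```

(2, 6, 2)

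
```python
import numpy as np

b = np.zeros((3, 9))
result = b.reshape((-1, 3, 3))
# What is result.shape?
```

(3, 3, 3)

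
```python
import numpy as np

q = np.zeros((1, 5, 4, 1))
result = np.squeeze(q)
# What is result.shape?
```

(5, 4)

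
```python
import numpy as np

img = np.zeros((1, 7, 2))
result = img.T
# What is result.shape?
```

(2, 7, 1)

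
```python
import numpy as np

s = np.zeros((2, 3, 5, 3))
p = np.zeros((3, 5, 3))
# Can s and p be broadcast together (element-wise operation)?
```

Yes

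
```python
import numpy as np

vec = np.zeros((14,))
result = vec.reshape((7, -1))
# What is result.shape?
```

(7, 2)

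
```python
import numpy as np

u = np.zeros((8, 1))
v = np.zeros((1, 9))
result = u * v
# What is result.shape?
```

(8, 9)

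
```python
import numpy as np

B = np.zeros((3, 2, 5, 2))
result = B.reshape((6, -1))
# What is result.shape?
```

(6, 10)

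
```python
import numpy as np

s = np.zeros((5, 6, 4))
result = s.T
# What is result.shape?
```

(4, 6, 5)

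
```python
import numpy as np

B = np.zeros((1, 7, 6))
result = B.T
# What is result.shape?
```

(6, 7, 1)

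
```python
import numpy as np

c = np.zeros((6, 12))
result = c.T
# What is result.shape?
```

(12, 6)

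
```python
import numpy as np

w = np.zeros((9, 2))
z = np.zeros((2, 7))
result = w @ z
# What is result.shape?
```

(9, 7)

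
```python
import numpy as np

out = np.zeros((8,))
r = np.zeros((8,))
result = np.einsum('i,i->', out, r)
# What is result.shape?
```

()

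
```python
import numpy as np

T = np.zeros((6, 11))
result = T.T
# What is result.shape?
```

(11, 6)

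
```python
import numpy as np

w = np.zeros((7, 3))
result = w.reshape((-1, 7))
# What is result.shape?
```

(3, 7)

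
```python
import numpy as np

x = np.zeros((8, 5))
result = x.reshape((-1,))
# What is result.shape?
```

(40,)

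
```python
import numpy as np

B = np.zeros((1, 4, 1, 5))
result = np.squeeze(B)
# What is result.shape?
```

(4, 5)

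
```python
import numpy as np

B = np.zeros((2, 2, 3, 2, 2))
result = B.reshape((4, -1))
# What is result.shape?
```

(4, 12)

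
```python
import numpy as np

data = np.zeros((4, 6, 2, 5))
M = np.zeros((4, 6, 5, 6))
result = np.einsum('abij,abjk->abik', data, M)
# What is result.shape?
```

(4, 6, 2, 6)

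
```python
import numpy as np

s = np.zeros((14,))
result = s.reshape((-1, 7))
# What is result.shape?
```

(2, 7)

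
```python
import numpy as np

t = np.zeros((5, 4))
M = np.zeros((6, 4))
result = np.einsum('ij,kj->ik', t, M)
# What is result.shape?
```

(5, 6)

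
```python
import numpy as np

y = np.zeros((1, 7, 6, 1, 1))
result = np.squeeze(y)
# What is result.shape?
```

(7, 6)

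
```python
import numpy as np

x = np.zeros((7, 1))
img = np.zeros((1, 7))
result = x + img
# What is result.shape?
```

(7, 7)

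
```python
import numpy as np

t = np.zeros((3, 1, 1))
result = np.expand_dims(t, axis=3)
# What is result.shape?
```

(3, 1, 1, 1)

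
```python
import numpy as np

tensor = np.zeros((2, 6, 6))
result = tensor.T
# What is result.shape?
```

(6, 6, 2)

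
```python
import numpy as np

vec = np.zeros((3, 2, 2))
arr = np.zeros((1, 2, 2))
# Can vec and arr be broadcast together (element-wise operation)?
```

Yes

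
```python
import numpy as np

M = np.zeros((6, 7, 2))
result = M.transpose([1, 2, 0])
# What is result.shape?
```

(7, 2, 6)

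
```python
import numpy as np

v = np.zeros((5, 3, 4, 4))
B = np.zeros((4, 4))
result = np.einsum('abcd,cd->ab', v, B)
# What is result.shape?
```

(5, 3)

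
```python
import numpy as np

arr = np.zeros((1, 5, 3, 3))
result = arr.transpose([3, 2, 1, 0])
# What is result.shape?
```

(3, 3, 5, 1)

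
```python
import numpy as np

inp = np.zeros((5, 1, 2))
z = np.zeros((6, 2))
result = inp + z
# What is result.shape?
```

(5, 6, 2)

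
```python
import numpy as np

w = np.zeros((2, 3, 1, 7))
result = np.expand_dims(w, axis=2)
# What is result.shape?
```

(2, 3, 1, 1, 7)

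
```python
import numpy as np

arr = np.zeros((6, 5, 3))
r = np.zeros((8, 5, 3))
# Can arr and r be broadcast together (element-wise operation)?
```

No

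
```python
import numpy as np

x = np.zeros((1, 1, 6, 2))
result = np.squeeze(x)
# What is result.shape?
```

(6, 2)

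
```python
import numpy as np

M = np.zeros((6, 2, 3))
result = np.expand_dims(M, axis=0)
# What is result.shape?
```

(1, 6, 2, 3)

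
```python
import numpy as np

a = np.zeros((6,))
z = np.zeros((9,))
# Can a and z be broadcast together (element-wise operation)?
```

No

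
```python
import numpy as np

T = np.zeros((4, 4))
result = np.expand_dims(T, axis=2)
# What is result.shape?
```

(4, 4, 1)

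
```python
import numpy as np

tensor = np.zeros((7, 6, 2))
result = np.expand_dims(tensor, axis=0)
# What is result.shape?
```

(1, 7, 6, 2)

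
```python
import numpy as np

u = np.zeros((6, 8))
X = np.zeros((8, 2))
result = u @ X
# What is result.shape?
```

(6, 2)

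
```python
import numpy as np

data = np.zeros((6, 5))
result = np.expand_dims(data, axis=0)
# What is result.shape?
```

(1, 6, 5)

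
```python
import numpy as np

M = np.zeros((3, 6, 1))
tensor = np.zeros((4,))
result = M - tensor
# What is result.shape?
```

(3, 6, 4)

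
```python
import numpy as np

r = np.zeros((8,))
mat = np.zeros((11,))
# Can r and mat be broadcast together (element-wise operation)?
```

No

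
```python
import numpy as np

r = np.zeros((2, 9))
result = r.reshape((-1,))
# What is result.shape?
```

(18,)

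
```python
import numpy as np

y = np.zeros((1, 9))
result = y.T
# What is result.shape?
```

(9, 1)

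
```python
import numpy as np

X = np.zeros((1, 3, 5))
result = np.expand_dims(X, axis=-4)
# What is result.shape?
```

(1, 1, 3, 5)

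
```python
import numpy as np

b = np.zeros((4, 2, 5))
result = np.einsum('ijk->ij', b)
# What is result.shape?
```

(4, 2)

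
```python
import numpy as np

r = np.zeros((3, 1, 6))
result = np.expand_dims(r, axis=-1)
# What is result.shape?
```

(3, 1, 6, 1)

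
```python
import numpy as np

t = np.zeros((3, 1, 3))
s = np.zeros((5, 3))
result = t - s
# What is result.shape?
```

(3, 5, 3)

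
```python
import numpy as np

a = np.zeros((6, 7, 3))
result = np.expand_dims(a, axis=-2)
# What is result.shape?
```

(6, 7, 1, 3)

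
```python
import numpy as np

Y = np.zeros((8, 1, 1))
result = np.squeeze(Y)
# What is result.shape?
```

(8,)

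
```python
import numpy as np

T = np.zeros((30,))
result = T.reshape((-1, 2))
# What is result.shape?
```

(15, 2)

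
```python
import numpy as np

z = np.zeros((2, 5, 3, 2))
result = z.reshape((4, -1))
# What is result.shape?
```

(4, 15)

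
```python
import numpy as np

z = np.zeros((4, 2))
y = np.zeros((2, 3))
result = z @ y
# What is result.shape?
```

(4, 3)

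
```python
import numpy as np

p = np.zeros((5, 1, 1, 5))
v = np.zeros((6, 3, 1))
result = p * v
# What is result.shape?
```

(5, 6, 3, 5)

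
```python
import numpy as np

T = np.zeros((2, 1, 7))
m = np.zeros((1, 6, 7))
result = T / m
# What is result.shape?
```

(2, 6, 7)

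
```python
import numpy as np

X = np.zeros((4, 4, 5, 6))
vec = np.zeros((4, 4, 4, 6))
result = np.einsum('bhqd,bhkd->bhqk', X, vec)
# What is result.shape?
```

(4, 4, 5, 4)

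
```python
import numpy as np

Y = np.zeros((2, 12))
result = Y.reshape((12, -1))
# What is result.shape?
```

(12, 2)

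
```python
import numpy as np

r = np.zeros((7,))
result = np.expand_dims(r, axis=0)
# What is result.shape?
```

(1, 7)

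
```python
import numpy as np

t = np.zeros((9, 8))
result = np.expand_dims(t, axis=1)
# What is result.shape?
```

(9, 1, 8)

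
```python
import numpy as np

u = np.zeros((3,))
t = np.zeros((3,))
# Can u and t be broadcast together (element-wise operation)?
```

Yes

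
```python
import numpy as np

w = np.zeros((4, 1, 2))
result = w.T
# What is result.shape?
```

(2, 1, 4)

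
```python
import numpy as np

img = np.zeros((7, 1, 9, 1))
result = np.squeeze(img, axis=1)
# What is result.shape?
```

(7, 9, 1)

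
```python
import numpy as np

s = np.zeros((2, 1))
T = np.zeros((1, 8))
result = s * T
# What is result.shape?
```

(2, 8)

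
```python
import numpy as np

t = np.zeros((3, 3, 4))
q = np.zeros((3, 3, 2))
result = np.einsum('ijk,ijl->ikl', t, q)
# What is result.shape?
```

(3, 4, 2)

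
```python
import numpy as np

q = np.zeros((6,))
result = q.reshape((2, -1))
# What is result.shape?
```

(2, 3)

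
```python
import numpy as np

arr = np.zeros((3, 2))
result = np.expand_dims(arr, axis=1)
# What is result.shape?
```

(3, 1, 2)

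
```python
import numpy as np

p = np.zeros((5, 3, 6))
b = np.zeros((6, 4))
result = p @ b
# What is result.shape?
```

(5, 3, 4)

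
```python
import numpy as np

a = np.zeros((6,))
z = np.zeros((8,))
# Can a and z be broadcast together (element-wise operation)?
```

No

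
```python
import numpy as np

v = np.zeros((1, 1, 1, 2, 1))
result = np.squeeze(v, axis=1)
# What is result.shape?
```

(1, 1, 2, 1)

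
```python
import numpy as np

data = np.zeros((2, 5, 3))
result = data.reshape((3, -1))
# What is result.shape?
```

(3, 10)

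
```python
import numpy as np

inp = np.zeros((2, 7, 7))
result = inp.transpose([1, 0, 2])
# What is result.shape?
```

(7, 2, 7)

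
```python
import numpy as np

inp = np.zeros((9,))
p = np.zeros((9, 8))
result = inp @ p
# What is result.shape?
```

(8,)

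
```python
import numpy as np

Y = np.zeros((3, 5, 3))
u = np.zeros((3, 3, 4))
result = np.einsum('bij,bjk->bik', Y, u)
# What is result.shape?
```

(3, 5, 4)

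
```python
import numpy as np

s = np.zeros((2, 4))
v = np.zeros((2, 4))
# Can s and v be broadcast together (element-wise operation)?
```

Yes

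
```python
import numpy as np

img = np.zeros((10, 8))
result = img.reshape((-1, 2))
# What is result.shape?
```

(40, 2)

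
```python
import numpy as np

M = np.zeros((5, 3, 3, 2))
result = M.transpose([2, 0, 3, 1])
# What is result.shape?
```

(3, 5, 2, 3)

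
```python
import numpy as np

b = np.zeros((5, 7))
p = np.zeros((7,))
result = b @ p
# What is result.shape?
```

(5,)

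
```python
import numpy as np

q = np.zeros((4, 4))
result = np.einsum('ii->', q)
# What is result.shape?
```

()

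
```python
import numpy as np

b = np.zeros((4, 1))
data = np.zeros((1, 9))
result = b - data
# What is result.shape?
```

(4, 9)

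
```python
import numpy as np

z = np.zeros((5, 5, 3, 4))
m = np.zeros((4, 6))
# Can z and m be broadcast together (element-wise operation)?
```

No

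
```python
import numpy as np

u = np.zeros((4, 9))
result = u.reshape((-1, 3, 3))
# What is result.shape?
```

(4, 3, 3)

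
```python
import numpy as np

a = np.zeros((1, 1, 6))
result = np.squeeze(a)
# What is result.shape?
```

(6,)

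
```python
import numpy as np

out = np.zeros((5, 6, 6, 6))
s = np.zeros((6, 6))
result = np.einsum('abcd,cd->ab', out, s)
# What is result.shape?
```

(5, 6)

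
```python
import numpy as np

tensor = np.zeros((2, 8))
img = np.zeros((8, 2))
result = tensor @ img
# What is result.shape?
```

(2, 2)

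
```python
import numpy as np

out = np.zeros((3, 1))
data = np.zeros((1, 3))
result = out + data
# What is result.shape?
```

(3, 3)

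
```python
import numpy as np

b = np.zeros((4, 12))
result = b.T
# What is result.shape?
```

(12, 4)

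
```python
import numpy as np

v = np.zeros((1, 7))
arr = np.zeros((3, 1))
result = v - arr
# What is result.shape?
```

(3, 7)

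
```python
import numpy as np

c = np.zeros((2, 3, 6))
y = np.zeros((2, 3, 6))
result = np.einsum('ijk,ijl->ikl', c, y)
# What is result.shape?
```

(2, 6, 6)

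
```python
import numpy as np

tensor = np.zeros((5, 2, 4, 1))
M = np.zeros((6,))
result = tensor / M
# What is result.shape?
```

(5, 2, 4, 6)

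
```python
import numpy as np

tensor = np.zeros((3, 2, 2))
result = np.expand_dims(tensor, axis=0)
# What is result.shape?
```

(1, 3, 2, 2)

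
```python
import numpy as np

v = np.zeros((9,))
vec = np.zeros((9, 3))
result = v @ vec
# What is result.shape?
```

(3,)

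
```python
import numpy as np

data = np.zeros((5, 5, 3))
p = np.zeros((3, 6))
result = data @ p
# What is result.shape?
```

(5, 5, 6)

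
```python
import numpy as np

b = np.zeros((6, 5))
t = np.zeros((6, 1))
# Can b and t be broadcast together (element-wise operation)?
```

Yes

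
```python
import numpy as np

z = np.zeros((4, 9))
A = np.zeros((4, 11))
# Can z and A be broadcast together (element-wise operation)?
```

No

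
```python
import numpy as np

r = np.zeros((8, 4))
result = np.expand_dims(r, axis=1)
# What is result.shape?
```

(8, 1, 4)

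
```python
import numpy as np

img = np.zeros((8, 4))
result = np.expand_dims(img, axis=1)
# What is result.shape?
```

(8, 1, 4)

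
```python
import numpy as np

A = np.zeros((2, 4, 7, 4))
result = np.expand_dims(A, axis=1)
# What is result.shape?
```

(2, 1, 4, 7, 4)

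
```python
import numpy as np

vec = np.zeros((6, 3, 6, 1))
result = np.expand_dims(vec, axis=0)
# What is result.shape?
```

(1, 6, 3, 6, 1)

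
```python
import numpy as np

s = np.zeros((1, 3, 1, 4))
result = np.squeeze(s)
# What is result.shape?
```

(3, 4)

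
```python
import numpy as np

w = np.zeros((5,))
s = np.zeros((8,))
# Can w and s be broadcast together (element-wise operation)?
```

No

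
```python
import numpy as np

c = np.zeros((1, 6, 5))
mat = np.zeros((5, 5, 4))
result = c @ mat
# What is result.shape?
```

(5, 6, 4)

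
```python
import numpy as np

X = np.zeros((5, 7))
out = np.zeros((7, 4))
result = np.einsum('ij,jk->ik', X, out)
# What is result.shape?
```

(5, 4)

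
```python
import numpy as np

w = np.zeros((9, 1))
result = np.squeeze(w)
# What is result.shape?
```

(9,)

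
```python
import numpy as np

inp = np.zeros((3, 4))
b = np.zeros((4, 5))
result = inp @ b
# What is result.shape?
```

(3, 5)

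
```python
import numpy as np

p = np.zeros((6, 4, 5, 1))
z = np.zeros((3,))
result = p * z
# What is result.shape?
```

(6, 4, 5, 3)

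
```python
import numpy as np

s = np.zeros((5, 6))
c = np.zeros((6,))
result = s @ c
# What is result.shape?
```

(5,)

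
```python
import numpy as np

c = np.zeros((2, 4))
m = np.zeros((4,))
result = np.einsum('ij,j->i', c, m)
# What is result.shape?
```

(2,)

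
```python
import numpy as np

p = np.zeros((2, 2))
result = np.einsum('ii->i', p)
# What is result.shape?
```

(2,)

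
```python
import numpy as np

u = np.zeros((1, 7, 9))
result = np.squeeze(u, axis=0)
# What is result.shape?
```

(7, 9)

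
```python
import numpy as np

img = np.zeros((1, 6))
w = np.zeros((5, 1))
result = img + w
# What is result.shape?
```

(5, 6)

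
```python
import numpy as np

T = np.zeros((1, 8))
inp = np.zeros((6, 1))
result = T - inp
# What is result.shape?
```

(6, 8)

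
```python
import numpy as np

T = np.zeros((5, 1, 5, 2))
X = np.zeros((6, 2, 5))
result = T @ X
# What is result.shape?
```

(5, 6, 5, 5)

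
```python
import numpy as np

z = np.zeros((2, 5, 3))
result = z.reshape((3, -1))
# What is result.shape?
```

(3, 10)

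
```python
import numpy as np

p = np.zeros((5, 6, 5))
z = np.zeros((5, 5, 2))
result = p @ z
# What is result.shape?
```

(5, 6, 2)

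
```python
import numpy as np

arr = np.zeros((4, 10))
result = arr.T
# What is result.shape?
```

(10, 4)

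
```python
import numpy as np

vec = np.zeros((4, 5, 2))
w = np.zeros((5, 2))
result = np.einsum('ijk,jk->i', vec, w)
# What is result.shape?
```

(4,)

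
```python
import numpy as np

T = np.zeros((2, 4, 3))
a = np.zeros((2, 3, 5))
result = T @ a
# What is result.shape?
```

(2, 4, 5)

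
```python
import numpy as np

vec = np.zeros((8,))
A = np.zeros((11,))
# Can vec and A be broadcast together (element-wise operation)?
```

No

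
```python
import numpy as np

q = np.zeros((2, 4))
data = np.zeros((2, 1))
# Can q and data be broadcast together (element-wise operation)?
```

Yes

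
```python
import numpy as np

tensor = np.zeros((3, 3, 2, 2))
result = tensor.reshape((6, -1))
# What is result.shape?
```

(6, 6)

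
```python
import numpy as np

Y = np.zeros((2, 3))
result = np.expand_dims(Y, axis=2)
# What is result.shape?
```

(2, 3, 1)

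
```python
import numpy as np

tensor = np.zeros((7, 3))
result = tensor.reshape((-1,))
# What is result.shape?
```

(21,)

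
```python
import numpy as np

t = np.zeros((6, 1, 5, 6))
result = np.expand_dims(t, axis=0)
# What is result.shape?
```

(1, 6, 1, 5, 6)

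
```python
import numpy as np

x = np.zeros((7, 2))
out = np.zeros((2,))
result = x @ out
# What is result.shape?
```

(7,)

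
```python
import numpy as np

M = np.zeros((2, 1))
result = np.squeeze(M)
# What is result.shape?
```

(2,)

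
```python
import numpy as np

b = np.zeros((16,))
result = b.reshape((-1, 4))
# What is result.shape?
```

(4, 4)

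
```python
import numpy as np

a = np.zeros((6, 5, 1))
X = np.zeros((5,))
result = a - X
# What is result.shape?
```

(6, 5, 5)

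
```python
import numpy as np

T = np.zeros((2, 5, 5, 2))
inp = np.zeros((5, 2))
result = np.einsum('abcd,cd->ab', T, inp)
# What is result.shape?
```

(2, 5)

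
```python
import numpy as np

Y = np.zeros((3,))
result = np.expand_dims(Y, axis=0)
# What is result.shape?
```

(1, 3)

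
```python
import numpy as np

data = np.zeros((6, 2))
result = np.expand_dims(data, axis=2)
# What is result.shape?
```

(6, 2, 1)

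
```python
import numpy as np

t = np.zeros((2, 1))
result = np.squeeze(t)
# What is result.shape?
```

(2,)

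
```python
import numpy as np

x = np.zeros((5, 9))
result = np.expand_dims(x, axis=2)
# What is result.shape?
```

(5, 9, 1)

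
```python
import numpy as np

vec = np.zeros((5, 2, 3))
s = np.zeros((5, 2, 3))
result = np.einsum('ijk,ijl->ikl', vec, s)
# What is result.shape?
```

(5, 3, 3)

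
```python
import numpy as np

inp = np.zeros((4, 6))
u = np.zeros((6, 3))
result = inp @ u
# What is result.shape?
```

(4, 3)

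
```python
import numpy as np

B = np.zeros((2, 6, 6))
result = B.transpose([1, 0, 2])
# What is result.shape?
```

(6, 2, 6)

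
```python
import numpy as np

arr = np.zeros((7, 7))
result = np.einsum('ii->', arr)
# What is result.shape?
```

()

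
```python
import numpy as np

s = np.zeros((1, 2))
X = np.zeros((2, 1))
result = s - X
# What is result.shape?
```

(2, 2)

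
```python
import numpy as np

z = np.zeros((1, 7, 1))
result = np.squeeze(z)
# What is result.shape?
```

(7,)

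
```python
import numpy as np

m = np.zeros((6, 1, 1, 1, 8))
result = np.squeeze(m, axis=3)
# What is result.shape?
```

(6, 1, 1, 8)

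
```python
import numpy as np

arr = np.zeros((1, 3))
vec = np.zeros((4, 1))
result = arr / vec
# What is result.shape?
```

(4, 3)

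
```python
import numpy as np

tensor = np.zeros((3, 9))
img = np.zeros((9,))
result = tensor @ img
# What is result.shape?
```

(3,)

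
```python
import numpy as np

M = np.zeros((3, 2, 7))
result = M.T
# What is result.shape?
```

(7, 2, 3)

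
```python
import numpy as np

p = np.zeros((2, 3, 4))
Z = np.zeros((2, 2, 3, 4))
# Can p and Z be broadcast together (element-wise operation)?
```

Yes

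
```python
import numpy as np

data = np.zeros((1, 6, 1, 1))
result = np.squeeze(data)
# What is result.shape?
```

(6,)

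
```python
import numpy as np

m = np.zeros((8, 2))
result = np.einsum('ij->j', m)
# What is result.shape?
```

(2,)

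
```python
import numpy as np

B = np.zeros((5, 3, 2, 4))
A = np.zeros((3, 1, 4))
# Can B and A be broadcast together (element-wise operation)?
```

Yes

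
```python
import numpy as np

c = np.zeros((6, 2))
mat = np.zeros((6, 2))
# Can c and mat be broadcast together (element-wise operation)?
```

Yes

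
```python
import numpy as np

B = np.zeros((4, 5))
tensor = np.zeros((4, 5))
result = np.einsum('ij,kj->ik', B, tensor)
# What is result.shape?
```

(4, 4)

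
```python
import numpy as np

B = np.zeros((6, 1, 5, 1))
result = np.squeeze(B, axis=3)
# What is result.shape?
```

(6, 1, 5)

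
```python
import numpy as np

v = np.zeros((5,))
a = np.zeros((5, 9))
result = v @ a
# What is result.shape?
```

(9,)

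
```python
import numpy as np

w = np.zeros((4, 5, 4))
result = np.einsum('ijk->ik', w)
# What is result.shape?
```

(4, 4)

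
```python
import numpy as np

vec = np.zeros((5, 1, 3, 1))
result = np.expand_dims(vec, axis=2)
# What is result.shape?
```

(5, 1, 1, 3, 1)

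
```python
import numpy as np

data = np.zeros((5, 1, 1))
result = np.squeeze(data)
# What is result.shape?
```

(5,)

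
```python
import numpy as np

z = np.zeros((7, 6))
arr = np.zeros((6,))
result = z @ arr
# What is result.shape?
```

(7,)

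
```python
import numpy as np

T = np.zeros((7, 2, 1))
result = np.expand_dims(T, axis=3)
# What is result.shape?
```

(7, 2, 1, 1)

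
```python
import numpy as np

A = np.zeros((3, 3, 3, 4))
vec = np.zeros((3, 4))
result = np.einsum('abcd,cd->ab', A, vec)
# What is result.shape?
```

(3, 3)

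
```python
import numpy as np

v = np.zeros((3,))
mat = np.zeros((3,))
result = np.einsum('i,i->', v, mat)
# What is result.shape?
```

()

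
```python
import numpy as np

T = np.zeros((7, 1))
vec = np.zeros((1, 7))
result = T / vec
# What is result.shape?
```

(7, 7)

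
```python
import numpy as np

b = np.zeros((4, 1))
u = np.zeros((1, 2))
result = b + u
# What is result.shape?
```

(4, 2)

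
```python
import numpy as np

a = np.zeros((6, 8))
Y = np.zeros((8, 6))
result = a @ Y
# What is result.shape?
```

(6, 6)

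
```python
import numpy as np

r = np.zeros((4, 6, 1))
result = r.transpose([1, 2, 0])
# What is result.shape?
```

(6, 1, 4)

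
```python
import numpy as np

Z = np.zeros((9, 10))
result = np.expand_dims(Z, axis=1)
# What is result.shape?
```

(9, 1, 10)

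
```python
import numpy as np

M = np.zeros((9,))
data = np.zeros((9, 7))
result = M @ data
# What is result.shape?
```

(7,)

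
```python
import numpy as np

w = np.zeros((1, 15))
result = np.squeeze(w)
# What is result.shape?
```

(15,)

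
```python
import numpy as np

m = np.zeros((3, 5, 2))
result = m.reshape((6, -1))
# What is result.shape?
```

(6, 5)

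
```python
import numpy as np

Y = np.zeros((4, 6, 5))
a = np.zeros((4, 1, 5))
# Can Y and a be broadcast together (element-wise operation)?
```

Yes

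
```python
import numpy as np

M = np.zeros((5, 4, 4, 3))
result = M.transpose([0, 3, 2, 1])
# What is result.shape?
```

(5, 3, 4, 4)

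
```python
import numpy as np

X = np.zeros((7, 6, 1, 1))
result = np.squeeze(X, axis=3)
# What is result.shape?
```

(7, 6, 1)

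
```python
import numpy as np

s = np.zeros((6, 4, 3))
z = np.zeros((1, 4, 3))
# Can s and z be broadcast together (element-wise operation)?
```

Yes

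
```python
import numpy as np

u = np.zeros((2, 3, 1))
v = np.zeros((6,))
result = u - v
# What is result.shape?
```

(2, 3, 6)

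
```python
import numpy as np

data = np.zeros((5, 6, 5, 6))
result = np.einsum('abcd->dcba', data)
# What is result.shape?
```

(6, 5, 6, 5)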